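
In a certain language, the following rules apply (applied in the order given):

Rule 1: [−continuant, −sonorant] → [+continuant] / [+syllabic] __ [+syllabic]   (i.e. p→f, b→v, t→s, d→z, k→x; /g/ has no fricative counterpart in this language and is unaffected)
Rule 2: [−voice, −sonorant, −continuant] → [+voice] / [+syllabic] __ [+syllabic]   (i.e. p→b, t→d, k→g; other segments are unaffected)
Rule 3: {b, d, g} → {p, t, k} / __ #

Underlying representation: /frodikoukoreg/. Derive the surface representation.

Rule 1 (intervocalic spirantization): /d/ is a stop between vowels /o/ and /i/, so it spirantizes to the fricative [z]. /k/ is a stop between vowels /i/ and /o/, so it spirantizes to the fricative [x]. /k/ is a stop between vowels /u/ and /o/, so it spirantizes to the fricative [x]. /frodikoukoreg/ → frozixouxoreg.
Rule 2 (intervocalic voicing): no segment meets the environment; /frozixouxoreg/ is unchanged.
Rule 3 (final devoicing): /g/ is a voiced stop in word-final position, so it devoices to [k]. /frozixouxoreg/ → frozixouxorek.

frozixouxorek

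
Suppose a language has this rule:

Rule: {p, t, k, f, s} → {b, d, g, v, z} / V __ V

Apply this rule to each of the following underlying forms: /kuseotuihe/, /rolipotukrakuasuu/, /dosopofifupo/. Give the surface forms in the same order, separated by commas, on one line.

kuzeoduihe, rolibodukraguazuu, dozobovivubo

/kuseotuihe/: /s/ is a voiceless obstruent between vowels /u/ and /e/, so it voices to [z]. /t/ is a voiceless obstruent between vowels /o/ and /u/, so it voices to [d]. → [kuzeoduihe].
/rolipotukrakuasuu/: /p/ is a voiceless obstruent between vowels /i/ and /o/, so it voices to [b]. /t/ is a voiceless obstruent between vowels /o/ and /u/, so it voices to [d]. /k/ is a voiceless obstruent between vowels /a/ and /u/, so it voices to [g]. /s/ is a voiceless obstruent between vowels /a/ and /u/, so it voices to [z]. → [rolibodukraguazuu].
/dosopofifupo/: /s/ is a voiceless obstruent between vowels /o/ and /o/, so it voices to [z]. /p/ is a voiceless obstruent between vowels /o/ and /o/, so it voices to [b]. /f/ is a voiceless obstruent between vowels /o/ and /i/, so it voices to [v]. /f/ is a voiceless obstruent between vowels /i/ and /u/, so it voices to [v]. /p/ is a voiceless obstruent between vowels /u/ and /o/, so it voices to [b]. → [dozobovivubo].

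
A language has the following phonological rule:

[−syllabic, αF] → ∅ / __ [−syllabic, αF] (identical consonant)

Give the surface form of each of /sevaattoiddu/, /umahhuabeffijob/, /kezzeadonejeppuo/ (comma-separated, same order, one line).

/sevaattoiddu/: /tt/ is a geminate; the first /t/ deletes. /dd/ is a geminate; the first /d/ deletes. → [sevaatoidu].
/umahhuabeffijob/: /hh/ is a geminate; the first /h/ deletes. /ff/ is a geminate; the first /f/ deletes. → [umahuabefijob].
/kezzeadonejeppuo/: /zz/ is a geminate; the first /z/ deletes. /pp/ is a geminate; the first /p/ deletes. → [kezeadonejepuo].

sevaatoidu, umahuabefijob, kezeadonejepuo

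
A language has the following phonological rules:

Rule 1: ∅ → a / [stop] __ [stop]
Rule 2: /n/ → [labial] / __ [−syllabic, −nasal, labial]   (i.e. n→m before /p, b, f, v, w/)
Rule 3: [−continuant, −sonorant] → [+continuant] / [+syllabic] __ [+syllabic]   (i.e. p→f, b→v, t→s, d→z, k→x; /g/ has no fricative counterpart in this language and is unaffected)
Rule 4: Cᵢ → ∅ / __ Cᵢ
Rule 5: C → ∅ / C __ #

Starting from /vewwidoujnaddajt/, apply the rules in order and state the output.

Rule 1 (stop-cluster a-epenthesis): /d/ and /d/ form a stop–stop cluster, so [a] is inserted between them. /vewwidoujnaddajt/ → vewwidoujnadadajt.
Rule 2 (nasal place assimilation): no segment meets the environment; /vewwidoujnadadajt/ is unchanged.
Rule 3 (intervocalic spirantization): /d/ is a stop between vowels /i/ and /o/, so it spirantizes to the fricative [z]. /d/ is a stop between vowels /a/ and /a/, so it spirantizes to the fricative [z]. /d/ is a stop between vowels /a/ and /a/, so it spirantizes to the fricative [z]. /vewwidoujnadadajt/ → vewwizoujnazazajt.
Rule 4 (degemination): /ww/ is a geminate; the first /w/ deletes. /vewwizoujnazazajt/ → vewizoujnazazajt.
Rule 5 (final cluster simplification): /t/ is the second consonant of a word-final cluster /jt/, so it deletes. /vewizoujnazazajt/ → vewizoujnazazaj.

vewizoujnazazaj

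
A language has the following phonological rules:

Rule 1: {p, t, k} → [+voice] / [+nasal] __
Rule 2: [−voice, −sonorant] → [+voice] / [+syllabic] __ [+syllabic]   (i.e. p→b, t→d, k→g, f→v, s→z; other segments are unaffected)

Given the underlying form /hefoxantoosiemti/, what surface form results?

Rule 1 (post-nasal voicing): /t/ is a voiceless stop immediately after the nasal /n/, so it voices to [d]. /t/ is a voiceless stop immediately after the nasal /m/, so it voices to [d]. /hefoxantoosiemti/ → hefoxandoosiemdi.
Rule 2 (intervocalic voicing): /f/ is a voiceless obstruent between vowels /e/ and /o/, so it voices to [v]. /s/ is a voiceless obstruent between vowels /o/ and /i/, so it voices to [z]. /hefoxandoosiemdi/ → hevoxandooziemdi.

hevoxandooziemdi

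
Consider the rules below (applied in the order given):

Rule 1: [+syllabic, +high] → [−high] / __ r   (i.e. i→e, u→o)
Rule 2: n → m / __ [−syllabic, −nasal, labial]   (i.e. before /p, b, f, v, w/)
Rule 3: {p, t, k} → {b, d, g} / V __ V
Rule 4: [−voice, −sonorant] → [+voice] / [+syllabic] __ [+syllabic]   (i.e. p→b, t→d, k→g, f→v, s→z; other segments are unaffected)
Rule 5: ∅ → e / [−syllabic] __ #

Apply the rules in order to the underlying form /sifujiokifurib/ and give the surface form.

Rule 1 (pre-rhotic lowering): /u/ is a high vowel immediately before /r/, so it lowers to [o]. /sifujiokifurib/ → sifujiokiforib.
Rule 2 (nasal place assimilation): no segment meets the environment; /sifujiokiforib/ is unchanged.
Rule 3 (intervocalic voicing): /k/ is a voiceless stop between vowels /o/ and /i/, so it voices to [g]. /sifujiokiforib/ → sifujiogiforib.
Rule 4 (intervocalic voicing): /f/ is a voiceless obstruent between vowels /i/ and /u/, so it voices to [v]. /f/ is a voiceless obstruent between vowels /i/ and /o/, so it voices to [v]. /sifujiogiforib/ → sivujiogivorib.
Rule 5 (final e-epenthesis): the form ends in the consonant /b/, so [e] is inserted word-finally. /sivujiogivorib/ → sivujiogivoribe.

sivujiogivoribe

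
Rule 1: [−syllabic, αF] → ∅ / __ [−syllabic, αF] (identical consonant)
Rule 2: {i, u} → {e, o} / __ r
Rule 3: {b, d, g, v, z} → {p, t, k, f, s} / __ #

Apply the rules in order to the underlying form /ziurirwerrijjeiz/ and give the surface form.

Rule 1 (degemination): /rr/ is a geminate; the first /r/ deletes. /jj/ is a geminate; the first /j/ deletes. /ziurirwerrijjeiz/ → ziurirwerijeiz.
Rule 2 (pre-rhotic lowering): /u/ is a high vowel immediately before /r/, so it lowers to [o]. /i/ is a high vowel immediately before /r/, so it lowers to [e]. /ziurirwerijeiz/ → ziorerwerijeiz.
Rule 3 (final devoicing): /z/ is a voiced obstruent in word-final position, so it devoices to [s]. /ziorerwerijeiz/ → ziorerwerijeis.

ziorerwerijeis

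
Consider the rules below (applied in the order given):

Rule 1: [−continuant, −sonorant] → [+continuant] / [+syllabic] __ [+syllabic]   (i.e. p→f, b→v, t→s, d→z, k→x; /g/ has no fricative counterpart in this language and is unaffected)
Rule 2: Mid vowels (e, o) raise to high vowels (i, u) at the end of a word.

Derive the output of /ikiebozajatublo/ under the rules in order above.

Rule 1 (intervocalic spirantization): /k/ is a stop between vowels /i/ and /i/, so it spirantizes to the fricative [x]. /b/ is a stop between vowels /e/ and /o/, so it spirantizes to the fricative [v]. /t/ is a stop between vowels /a/ and /u/, so it spirantizes to the fricative [s]. /ikiebozajatublo/ → ixievozajasublo.
Rule 2 (final vowel raising): /o/ is a mid vowel in word-final position, so it raises to [u]. /ixievozajasublo/ → ixievozajasublu.

ixievozajasublu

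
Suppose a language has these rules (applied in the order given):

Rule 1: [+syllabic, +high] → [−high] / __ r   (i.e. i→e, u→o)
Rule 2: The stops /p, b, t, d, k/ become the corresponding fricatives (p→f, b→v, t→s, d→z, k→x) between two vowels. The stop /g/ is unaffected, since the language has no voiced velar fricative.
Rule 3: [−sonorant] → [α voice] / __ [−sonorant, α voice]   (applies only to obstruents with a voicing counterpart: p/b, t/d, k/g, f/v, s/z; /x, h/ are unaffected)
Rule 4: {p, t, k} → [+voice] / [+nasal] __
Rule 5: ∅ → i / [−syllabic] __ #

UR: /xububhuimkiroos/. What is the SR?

Rule 1 (pre-rhotic lowering): /i/ is a high vowel immediately before /r/, so it lowers to [e]. /xububhuimkiroos/ → xububhuimkeroos.
Rule 2 (intervocalic spirantization): /b/ is a stop between vowels /u/ and /u/, so it spirantizes to the fricative [v]. /xububhuimkeroos/ → xuvubhuimkeroos.
Rule 3 (regressive voicing assimilation): /b/ precedes the voiceless obstruent /h/, so it devoices to [p] by assimilation. /xuvubhuimkeroos/ → xuvuphuimkeroos.
Rule 4 (post-nasal voicing): /k/ is a voiceless stop immediately after the nasal /m/, so it voices to [g]. /xuvuphuimkeroos/ → xuvuphuimgeroos.
Rule 5 (final i-epenthesis): the form ends in the consonant /s/, so [i] is inserted word-finally. /xuvuphuimgeroos/ → xuvuphuimgeroosi.

xuvuphuimgeroosi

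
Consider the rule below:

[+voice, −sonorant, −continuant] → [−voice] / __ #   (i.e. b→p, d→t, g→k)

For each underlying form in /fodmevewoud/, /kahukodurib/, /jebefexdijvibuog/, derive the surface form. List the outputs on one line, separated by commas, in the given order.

fodmevewout, kahukodurip, jebefexdijvibuok

/fodmevewoud/: /d/ is a voiced stop in word-final position, so it devoices to [t]. → [fodmevewout].
/kahukodurib/: /b/ is a voiced stop in word-final position, so it devoices to [p]. → [kahukodurip].
/jebefexdijvibuog/: /g/ is a voiced stop in word-final position, so it devoices to [k]. → [jebefexdijvibuok].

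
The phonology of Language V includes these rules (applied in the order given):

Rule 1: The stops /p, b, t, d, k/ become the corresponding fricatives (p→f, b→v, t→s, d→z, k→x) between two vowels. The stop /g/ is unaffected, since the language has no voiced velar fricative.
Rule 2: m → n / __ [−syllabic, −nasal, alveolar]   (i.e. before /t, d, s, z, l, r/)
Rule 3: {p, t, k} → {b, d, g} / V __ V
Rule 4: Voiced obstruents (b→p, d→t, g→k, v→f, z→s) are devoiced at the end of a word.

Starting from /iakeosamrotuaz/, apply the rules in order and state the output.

Rule 1 (intervocalic spirantization): /k/ is a stop between vowels /a/ and /e/, so it spirantizes to the fricative [x]. /t/ is a stop between vowels /o/ and /u/, so it spirantizes to the fricative [s]. /iakeosamrotuaz/ → iaxeosamrosuaz.
Rule 2 (nasal place assimilation): /m/ precedes the alveolar consonant /r/, so it assimilates in place to [n]. /iaxeosamrosuaz/ → iaxeosanrosuaz.
Rule 3 (intervocalic voicing): no segment meets the environment; /iaxeosanrosuaz/ is unchanged.
Rule 4 (final devoicing): /z/ is a voiced obstruent in word-final position, so it devoices to [s]. /iaxeosanrosuaz/ → iaxeosanrosuas.

iaxeosanrosuas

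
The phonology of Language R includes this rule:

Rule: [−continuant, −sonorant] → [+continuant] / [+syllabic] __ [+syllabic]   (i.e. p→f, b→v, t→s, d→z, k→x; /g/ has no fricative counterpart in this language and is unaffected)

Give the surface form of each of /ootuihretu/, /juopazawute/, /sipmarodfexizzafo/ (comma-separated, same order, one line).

oosuihresu, juofazawuse, sipmarodfexizzafo

/ootuihretu/: /t/ is a stop between vowels /o/ and /u/, so it spirantizes to the fricative [s]. /t/ is a stop between vowels /e/ and /u/, so it spirantizes to the fricative [s]. → [oosuihresu].
/juopazawute/: /p/ is a stop between vowels /o/ and /a/, so it spirantizes to the fricative [f]. /t/ is a stop between vowels /u/ and /e/, so it spirantizes to the fricative [s]. → [juofazawuse].
/sipmarodfexizzafo/: the rule's environment is not met; surfaces unchanged as [sipmarodfexizzafo].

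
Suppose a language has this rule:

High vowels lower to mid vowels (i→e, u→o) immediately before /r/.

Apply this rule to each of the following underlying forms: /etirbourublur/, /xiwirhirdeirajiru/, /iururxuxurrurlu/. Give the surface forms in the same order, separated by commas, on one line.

/etirbourublur/: /i/ is a high vowel immediately before /r/, so it lowers to [e]. /u/ is a high vowel immediately before /r/, so it lowers to [o]. /u/ is a high vowel immediately before /r/, so it lowers to [o]. → [eterboorublor].
/xiwirhirdeirajiru/: /i/ is a high vowel immediately before /r/, so it lowers to [e]. /i/ is a high vowel immediately before /r/, so it lowers to [e]. /i/ is a high vowel immediately before /r/, so it lowers to [e]. /i/ is a high vowel immediately before /r/, so it lowers to [e]. → [xiwerherdeerajeru].
/iururxuxurrurlu/: /u/ is a high vowel immediately before /r/, so it lowers to [o]. /u/ is a high vowel immediately before /r/, so it lowers to [o]. /u/ is a high vowel immediately before /r/, so it lowers to [o]. /u/ is a high vowel immediately before /r/, so it lowers to [o]. → [iororxuxorrorlu].

eterboorublor, xiwerherdeerajeru, iororxuxorrorlu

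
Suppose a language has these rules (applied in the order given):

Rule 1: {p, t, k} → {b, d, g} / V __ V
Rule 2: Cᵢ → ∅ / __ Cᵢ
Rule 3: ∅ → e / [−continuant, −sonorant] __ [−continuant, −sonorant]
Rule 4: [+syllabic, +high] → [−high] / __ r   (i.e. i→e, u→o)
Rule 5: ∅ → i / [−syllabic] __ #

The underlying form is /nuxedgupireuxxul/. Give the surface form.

Rule 1 (intervocalic voicing): /p/ is a voiceless stop between vowels /u/ and /i/, so it voices to [b]. /nuxedgupireuxxul/ → nuxedgubireuxxul.
Rule 2 (degemination): /xx/ is a geminate; the first /x/ deletes. /nuxedgubireuxxul/ → nuxedgubireuxul.
Rule 3 (stop-cluster e-epenthesis): /d/ and /g/ form a stop–stop cluster, so [e] is inserted between them. /nuxedgubireuxul/ → nuxedegubireuxul.
Rule 4 (pre-rhotic lowering): /i/ is a high vowel immediately before /r/, so it lowers to [e]. /nuxedegubireuxul/ → nuxedegubereuxul.
Rule 5 (final i-epenthesis): the form ends in the consonant /l/, so [i] is inserted word-finally. /nuxedegubereuxul/ → nuxedegubereuxuli.

nuxedegubereuxuli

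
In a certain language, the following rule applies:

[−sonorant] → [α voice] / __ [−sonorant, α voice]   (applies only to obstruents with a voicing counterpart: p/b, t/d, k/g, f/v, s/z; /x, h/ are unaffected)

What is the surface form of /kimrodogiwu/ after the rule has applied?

No segment of /kimrodogiwu/ meets the structural description of the rule, so the form surfaces unchanged.

kimrodogiwu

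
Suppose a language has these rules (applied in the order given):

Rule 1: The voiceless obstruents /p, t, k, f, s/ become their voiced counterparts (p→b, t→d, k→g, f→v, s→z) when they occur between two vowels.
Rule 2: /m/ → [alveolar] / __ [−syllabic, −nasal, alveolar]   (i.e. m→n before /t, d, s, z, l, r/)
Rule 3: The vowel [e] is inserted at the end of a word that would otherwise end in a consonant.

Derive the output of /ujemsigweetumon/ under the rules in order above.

ujensigweedumone

Rule 1 (intervocalic voicing): /t/ is a voiceless obstruent between vowels /e/ and /u/, so it voices to [d]. /ujemsigweetumon/ → ujemsigweedumon.
Rule 2 (nasal place assimilation): /m/ precedes the alveolar consonant /s/, so it assimilates in place to [n]. /ujemsigweedumon/ → ujensigweedumon.
Rule 3 (final e-epenthesis): the form ends in the consonant /n/, so [e] is inserted word-finally. /ujensigweedumon/ → ujensigweedumone.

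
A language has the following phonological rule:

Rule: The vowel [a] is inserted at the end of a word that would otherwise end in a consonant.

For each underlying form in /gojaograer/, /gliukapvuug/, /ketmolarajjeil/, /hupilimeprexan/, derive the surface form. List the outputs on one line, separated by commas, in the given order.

/gojaograer/: the form ends in the consonant /r/, so [a] is inserted word-finally. → [gojaograera].
/gliukapvuug/: the form ends in the consonant /g/, so [a] is inserted word-finally. → [gliukapvuuga].
/ketmolarajjeil/: the form ends in the consonant /l/, so [a] is inserted word-finally. → [ketmolarajjeila].
/hupilimeprexan/: the form ends in the consonant /n/, so [a] is inserted word-finally. → [hupilimeprexana].

gojaograera, gliukapvuuga, ketmolarajjeila, hupilimeprexana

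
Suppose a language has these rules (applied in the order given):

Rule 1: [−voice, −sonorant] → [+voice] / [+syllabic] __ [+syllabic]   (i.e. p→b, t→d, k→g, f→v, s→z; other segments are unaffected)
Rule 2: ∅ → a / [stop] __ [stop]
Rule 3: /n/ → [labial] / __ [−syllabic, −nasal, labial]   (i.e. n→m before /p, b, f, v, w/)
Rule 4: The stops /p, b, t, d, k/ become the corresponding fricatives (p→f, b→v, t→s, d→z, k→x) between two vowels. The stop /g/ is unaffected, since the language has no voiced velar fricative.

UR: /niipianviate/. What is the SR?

niiviamviaze

Rule 1 (intervocalic voicing): /p/ is a voiceless obstruent between vowels /i/ and /i/, so it voices to [b]. /t/ is a voiceless obstruent between vowels /a/ and /e/, so it voices to [d]. /niipianviate/ → niibianviade.
Rule 2 (stop-cluster a-epenthesis): no segment meets the environment; /niibianviade/ is unchanged.
Rule 3 (nasal place assimilation): /n/ precedes the labial consonant /v/, so it assimilates in place to [m]. /niibianviade/ → niibiamviade.
Rule 4 (intervocalic spirantization): /b/ is a stop between vowels /i/ and /i/, so it spirantizes to the fricative [v]. /d/ is a stop between vowels /a/ and /e/, so it spirantizes to the fricative [z]. /niibiamviade/ → niiviamviaze.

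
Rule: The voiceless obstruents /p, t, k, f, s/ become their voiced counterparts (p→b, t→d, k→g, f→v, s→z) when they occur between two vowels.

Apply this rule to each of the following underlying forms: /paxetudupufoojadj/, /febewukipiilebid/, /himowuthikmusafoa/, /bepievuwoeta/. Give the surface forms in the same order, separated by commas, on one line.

paxedudubuvoojadj, febewugibiilebid, himowuthikmuzavoa, bebievuwoeda

/paxetudupufoojadj/: /t/ is a voiceless obstruent between vowels /e/ and /u/, so it voices to [d]. /p/ is a voiceless obstruent between vowels /u/ and /u/, so it voices to [b]. /f/ is a voiceless obstruent between vowels /u/ and /o/, so it voices to [v]. → [paxedudubuvoojadj].
/febewukipiilebid/: /k/ is a voiceless obstruent between vowels /u/ and /i/, so it voices to [g]. /p/ is a voiceless obstruent between vowels /i/ and /i/, so it voices to [b]. → [febewugibiilebid].
/himowuthikmusafoa/: /s/ is a voiceless obstruent between vowels /u/ and /a/, so it voices to [z]. /f/ is a voiceless obstruent between vowels /a/ and /o/, so it voices to [v]. → [himowuthikmuzavoa].
/bepievuwoeta/: /p/ is a voiceless obstruent between vowels /e/ and /i/, so it voices to [b]. /t/ is a voiceless obstruent between vowels /e/ and /a/, so it voices to [d]. → [bebievuwoeda].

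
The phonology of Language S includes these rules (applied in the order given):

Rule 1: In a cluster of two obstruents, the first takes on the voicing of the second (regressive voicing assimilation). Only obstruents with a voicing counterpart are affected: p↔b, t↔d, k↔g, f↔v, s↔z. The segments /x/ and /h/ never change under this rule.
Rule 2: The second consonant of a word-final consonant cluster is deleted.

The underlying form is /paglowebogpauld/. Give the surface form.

Rule 1 (regressive voicing assimilation): /g/ precedes the voiceless obstruent /p/, so it devoices to [k] by assimilation. /paglowebogpauld/ → paglowebokpauld.
Rule 2 (final cluster simplification): /d/ is the second consonant of a word-final cluster /ld/, so it deletes. /paglowebokpauld/ → paglowebokpaul.

paglowebokpaul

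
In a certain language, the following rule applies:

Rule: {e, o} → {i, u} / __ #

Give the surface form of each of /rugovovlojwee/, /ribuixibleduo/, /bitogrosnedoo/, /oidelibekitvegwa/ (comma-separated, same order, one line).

rugovovlojwei, ribuixibleduu, bitogrosnedou, oidelibekitvegwa

/rugovovlojwee/: /e/ is a mid vowel in word-final position, so it raises to [i]. → [rugovovlojwei].
/ribuixibleduo/: /o/ is a mid vowel in word-final position, so it raises to [u]. → [ribuixibleduu].
/bitogrosnedoo/: /o/ is a mid vowel in word-final position, so it raises to [u]. → [bitogrosnedou].
/oidelibekitvegwa/: the rule's environment is not met; surfaces unchanged as [oidelibekitvegwa].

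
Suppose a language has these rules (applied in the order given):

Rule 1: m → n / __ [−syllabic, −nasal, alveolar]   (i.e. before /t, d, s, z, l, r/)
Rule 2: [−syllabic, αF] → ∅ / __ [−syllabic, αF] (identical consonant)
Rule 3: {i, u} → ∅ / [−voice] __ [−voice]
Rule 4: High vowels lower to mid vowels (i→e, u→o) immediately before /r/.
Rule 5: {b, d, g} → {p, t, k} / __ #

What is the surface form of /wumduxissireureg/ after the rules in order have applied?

wunduxsereorek

Rule 1 (nasal place assimilation): /m/ precedes the alveolar consonant /d/, so it assimilates in place to [n]. /wumduxissireureg/ → wunduxissireureg.
Rule 2 (degemination): /ss/ is a geminate; the first /s/ deletes. /wunduxissireureg/ → wunduxisireureg.
Rule 3 (high vowel syncope): /i/ is a high vowel flanked by voiceless consonants /x/ and /s/, so it deletes. /wunduxisireureg/ → wunduxsireureg.
Rule 4 (pre-rhotic lowering): /i/ is a high vowel immediately before /r/, so it lowers to [e]. /u/ is a high vowel immediately before /r/, so it lowers to [o]. /wunduxsireureg/ → wunduxsereoreg.
Rule 5 (final devoicing): /g/ is a voiced stop in word-final position, so it devoices to [k]. /wunduxsereoreg/ → wunduxsereorek.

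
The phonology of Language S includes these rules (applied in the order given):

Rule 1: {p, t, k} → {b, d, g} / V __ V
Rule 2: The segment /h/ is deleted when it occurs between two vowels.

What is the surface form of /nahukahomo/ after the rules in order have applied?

naugaomo

Rule 1 (intervocalic voicing): /k/ is a voiceless stop between vowels /u/ and /a/, so it voices to [g]. /nahukahomo/ → nahugahomo.
Rule 2 (intervocalic h-deletion): /h/ occurs between vowels /a/ and /u/, so it deletes. /h/ occurs between vowels /a/ and /o/, so it deletes. /nahugahomo/ → naugaomo.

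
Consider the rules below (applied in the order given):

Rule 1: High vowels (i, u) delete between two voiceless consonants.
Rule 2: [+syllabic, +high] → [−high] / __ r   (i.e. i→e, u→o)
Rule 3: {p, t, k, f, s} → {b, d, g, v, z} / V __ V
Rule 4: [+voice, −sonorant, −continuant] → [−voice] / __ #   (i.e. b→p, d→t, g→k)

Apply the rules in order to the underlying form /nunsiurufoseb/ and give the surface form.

nunsioruvozep

Rule 1 (high vowel syncope): no segment meets the environment; /nunsiurufoseb/ is unchanged.
Rule 2 (pre-rhotic lowering): /u/ is a high vowel immediately before /r/, so it lowers to [o]. /nunsiurufoseb/ → nunsiorufoseb.
Rule 3 (intervocalic voicing): /f/ is a voiceless obstruent between vowels /u/ and /o/, so it voices to [v]. /s/ is a voiceless obstruent between vowels /o/ and /e/, so it voices to [z]. /nunsiorufoseb/ → nunsioruvozeb.
Rule 4 (final devoicing): /b/ is a voiced stop in word-final position, so it devoices to [p]. /nunsioruvozeb/ → nunsioruvozep.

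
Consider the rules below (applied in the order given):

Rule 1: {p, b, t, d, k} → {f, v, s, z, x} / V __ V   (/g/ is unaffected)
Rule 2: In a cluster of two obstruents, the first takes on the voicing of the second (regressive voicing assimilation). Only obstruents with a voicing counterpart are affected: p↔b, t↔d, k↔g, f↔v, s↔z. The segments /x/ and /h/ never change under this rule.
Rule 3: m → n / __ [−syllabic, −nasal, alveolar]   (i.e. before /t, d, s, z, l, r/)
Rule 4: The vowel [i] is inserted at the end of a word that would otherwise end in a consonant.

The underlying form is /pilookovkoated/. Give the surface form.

Rule 1 (intervocalic spirantization): /k/ is a stop between vowels /o/ and /o/, so it spirantizes to the fricative [x]. /t/ is a stop between vowels /a/ and /e/, so it spirantizes to the fricative [s]. /pilookovkoated/ → pilooxovkoased.
Rule 2 (regressive voicing assimilation): /v/ precedes the voiceless obstruent /k/, so it devoices to [f] by assimilation. /pilooxovkoased/ → pilooxofkoased.
Rule 3 (nasal place assimilation): no segment meets the environment; /pilooxofkoased/ is unchanged.
Rule 4 (final i-epenthesis): the form ends in the consonant /d/, so [i] is inserted word-finally. /pilooxofkoased/ → pilooxofkoasedi.

pilooxofkoasedi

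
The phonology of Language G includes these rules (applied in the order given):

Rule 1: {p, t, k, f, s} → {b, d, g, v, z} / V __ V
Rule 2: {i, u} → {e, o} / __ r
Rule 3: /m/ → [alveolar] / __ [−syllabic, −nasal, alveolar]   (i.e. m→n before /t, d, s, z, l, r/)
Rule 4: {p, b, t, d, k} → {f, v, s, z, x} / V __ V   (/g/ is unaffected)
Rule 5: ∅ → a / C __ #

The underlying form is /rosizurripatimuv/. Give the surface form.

Rule 1 (intervocalic voicing): /s/ is a voiceless obstruent between vowels /o/ and /i/, so it voices to [z]. /p/ is a voiceless obstruent between vowels /i/ and /a/, so it voices to [b]. /t/ is a voiceless obstruent between vowels /a/ and /i/, so it voices to [d]. /rosizurripatimuv/ → rozizurribadimuv.
Rule 2 (pre-rhotic lowering): /u/ is a high vowel immediately before /r/, so it lowers to [o]. /rozizurribadimuv/ → rozizorribadimuv.
Rule 3 (nasal place assimilation): no segment meets the environment; /rozizorribadimuv/ is unchanged.
Rule 4 (intervocalic spirantization): /b/ is a stop between vowels /i/ and /a/, so it spirantizes to the fricative [v]. /d/ is a stop between vowels /a/ and /i/, so it spirantizes to the fricative [z]. /rozizorribadimuv/ → rozizorrivazimuv.
Rule 5 (final a-epenthesis): the form ends in the consonant /v/, so [a] is inserted word-finally. /rozizorrivazimuv/ → rozizorrivazimuva.

rozizorrivazimuva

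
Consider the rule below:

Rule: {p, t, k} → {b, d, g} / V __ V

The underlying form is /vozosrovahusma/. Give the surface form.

vozosrovahusma

No segment of /vozosrovahusma/ meets the structural description of the rule, so the form surfaces unchanged.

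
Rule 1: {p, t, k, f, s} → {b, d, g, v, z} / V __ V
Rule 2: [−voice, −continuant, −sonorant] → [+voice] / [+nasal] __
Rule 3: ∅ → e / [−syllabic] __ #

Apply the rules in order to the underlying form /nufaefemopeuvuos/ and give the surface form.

nuvaevemobeuvuose

Rule 1 (intervocalic voicing): /f/ is a voiceless obstruent between vowels /u/ and /a/, so it voices to [v]. /f/ is a voiceless obstruent between vowels /e/ and /e/, so it voices to [v]. /p/ is a voiceless obstruent between vowels /o/ and /e/, so it voices to [b]. /nufaefemopeuvuos/ → nuvaevemobeuvuos.
Rule 2 (post-nasal voicing): no segment meets the environment; /nuvaevemobeuvuos/ is unchanged.
Rule 3 (final e-epenthesis): the form ends in the consonant /s/, so [e] is inserted word-finally. /nuvaevemobeuvuos/ → nuvaevemobeuvuose.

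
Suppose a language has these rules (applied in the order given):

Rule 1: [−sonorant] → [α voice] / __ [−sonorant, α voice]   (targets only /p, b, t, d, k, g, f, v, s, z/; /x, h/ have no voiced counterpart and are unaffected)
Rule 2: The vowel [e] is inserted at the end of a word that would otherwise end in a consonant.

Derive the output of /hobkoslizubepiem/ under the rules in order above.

hopkoslizubepieme

Rule 1 (regressive voicing assimilation): /b/ precedes the voiceless obstruent /k/, so it devoices to [p] by assimilation. /hobkoslizubepiem/ → hopkoslizubepiem.
Rule 2 (final e-epenthesis): the form ends in the consonant /m/, so [e] is inserted word-finally. /hopkoslizubepiem/ → hopkoslizubepieme.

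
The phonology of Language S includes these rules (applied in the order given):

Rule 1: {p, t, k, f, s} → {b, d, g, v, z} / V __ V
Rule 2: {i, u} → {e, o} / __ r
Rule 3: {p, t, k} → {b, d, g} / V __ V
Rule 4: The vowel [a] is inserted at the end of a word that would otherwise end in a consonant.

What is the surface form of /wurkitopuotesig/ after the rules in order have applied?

workidobuodeziga

Rule 1 (intervocalic voicing): /t/ is a voiceless obstruent between vowels /i/ and /o/, so it voices to [d]. /p/ is a voiceless obstruent between vowels /o/ and /u/, so it voices to [b]. /t/ is a voiceless obstruent between vowels /o/ and /e/, so it voices to [d]. /s/ is a voiceless obstruent between vowels /e/ and /i/, so it voices to [z]. /wurkitopuotesig/ → wurkidobuodezig.
Rule 2 (pre-rhotic lowering): /u/ is a high vowel immediately before /r/, so it lowers to [o]. /wurkidobuodezig/ → workidobuodezig.
Rule 3 (intervocalic voicing): no segment meets the environment; /workidobuodezig/ is unchanged.
Rule 4 (final a-epenthesis): the form ends in the consonant /g/, so [a] is inserted word-finally. /workidobuodezig/ → workidobuodeziga.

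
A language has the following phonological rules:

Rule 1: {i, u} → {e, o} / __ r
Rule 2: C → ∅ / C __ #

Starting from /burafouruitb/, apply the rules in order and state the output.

Rule 1 (pre-rhotic lowering): /u/ is a high vowel immediately before /r/, so it lowers to [o]. /u/ is a high vowel immediately before /r/, so it lowers to [o]. /burafouruitb/ → borafooruitb.
Rule 2 (final cluster simplification): /b/ is the second consonant of a word-final cluster /tb/, so it deletes. /borafooruitb/ → borafooruit.

borafooruit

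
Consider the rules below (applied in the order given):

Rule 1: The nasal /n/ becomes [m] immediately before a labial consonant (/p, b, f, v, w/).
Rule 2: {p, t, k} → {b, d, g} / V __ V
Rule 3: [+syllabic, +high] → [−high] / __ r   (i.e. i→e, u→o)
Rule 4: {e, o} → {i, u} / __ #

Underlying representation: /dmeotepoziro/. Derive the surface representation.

dmeodebozeru

Rule 1 (nasal place assimilation): no segment meets the environment; /dmeotepoziro/ is unchanged.
Rule 2 (intervocalic voicing): /t/ is a voiceless stop between vowels /o/ and /e/, so it voices to [d]. /p/ is a voiceless stop between vowels /e/ and /o/, so it voices to [b]. /dmeotepoziro/ → dmeodeboziro.
Rule 3 (pre-rhotic lowering): /i/ is a high vowel immediately before /r/, so it lowers to [e]. /dmeodeboziro/ → dmeodebozero.
Rule 4 (final vowel raising): /o/ is a mid vowel in word-final position, so it raises to [u]. /dmeodebozero/ → dmeodebozeru.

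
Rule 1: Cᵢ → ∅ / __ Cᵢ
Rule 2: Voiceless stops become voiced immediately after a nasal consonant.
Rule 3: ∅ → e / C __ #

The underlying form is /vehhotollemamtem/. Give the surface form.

Rule 1 (degemination): /hh/ is a geminate; the first /h/ deletes. /ll/ is a geminate; the first /l/ deletes. /vehhotollemamtem/ → vehotolemamtem.
Rule 2 (post-nasal voicing): /t/ is a voiceless stop immediately after the nasal /m/, so it voices to [d]. /vehotolemamtem/ → vehotolemamdem.
Rule 3 (final e-epenthesis): the form ends in the consonant /m/, so [e] is inserted word-finally. /vehotolemamdem/ → vehotolemamdeme.

vehotolemamdeme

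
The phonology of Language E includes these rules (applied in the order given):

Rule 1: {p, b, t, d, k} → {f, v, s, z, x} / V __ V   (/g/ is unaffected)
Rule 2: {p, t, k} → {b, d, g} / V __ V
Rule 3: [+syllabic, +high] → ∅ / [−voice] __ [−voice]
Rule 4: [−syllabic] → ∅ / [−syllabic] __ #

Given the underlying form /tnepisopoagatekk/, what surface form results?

Rule 1 (intervocalic spirantization): /p/ is a stop between vowels /e/ and /i/, so it spirantizes to the fricative [f]. /p/ is a stop between vowels /o/ and /o/, so it spirantizes to the fricative [f]. /t/ is a stop between vowels /a/ and /e/, so it spirantizes to the fricative [s]. /tnepisopoagatekk/ → tnefisofoagasekk.
Rule 2 (intervocalic voicing): no segment meets the environment; /tnefisofoagasekk/ is unchanged.
Rule 3 (high vowel syncope): /i/ is a high vowel flanked by voiceless consonants /f/ and /s/, so it deletes. /tnefisofoagasekk/ → tnefsofoagasekk.
Rule 4 (final cluster simplification): /k/ is the second consonant of a word-final cluster /kk/, so it deletes. /tnefsofoagasekk/ → tnefsofoagasek.

tnefsofoagasek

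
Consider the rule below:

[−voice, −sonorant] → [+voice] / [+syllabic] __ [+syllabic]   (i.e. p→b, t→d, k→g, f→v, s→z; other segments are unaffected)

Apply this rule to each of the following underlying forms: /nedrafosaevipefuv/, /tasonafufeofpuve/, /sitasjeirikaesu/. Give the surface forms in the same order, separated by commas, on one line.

/nedrafosaevipefuv/: /f/ is a voiceless obstruent between vowels /a/ and /o/, so it voices to [v]. /s/ is a voiceless obstruent between vowels /o/ and /a/, so it voices to [z]. /p/ is a voiceless obstruent between vowels /i/ and /e/, so it voices to [b]. /f/ is a voiceless obstruent between vowels /e/ and /u/, so it voices to [v]. → [nedravozaevibevuv].
/tasonafufeofpuve/: /s/ is a voiceless obstruent between vowels /a/ and /o/, so it voices to [z]. /f/ is a voiceless obstruent between vowels /a/ and /u/, so it voices to [v]. /f/ is a voiceless obstruent between vowels /u/ and /e/, so it voices to [v]. → [tazonavuveofpuve].
/sitasjeirikaesu/: /t/ is a voiceless obstruent between vowels /i/ and /a/, so it voices to [d]. /k/ is a voiceless obstruent between vowels /i/ and /a/, so it voices to [g]. /s/ is a voiceless obstruent between vowels /e/ and /u/, so it voices to [z]. → [sidasjeirigaezu].

nedravozaevibevuv, tazonavuveofpuve, sidasjeirigaezu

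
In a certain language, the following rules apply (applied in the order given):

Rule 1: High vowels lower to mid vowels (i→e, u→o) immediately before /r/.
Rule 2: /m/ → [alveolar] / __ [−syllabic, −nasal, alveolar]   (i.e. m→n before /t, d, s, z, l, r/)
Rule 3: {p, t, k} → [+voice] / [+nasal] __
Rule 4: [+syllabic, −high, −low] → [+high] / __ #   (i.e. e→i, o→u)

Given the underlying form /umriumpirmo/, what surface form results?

unriumbermu

Rule 1 (pre-rhotic lowering): /i/ is a high vowel immediately before /r/, so it lowers to [e]. /umriumpirmo/ → umriumpermo.
Rule 2 (nasal place assimilation): /m/ precedes the alveolar consonant /r/, so it assimilates in place to [n]. /umriumpermo/ → unriumpermo.
Rule 3 (post-nasal voicing): /p/ is a voiceless stop immediately after the nasal /m/, so it voices to [b]. /unriumpermo/ → unriumbermo.
Rule 4 (final vowel raising): /o/ is a mid vowel in word-final position, so it raises to [u]. /unriumbermo/ → unriumbermu.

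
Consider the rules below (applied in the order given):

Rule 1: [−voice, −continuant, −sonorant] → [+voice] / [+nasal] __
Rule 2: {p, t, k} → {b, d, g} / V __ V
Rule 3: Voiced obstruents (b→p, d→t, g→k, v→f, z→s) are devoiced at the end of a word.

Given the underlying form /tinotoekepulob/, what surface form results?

tinodoegebulop

Rule 1 (post-nasal voicing): no segment meets the environment; /tinotoekepulob/ is unchanged.
Rule 2 (intervocalic voicing): /t/ is a voiceless stop between vowels /o/ and /o/, so it voices to [d]. /k/ is a voiceless stop between vowels /e/ and /e/, so it voices to [g]. /p/ is a voiceless stop between vowels /e/ and /u/, so it voices to [b]. /tinotoekepulob/ → tinodoegebulob.
Rule 3 (final devoicing): /b/ is a voiced obstruent in word-final position, so it devoices to [p]. /tinodoegebulob/ → tinodoegebulop.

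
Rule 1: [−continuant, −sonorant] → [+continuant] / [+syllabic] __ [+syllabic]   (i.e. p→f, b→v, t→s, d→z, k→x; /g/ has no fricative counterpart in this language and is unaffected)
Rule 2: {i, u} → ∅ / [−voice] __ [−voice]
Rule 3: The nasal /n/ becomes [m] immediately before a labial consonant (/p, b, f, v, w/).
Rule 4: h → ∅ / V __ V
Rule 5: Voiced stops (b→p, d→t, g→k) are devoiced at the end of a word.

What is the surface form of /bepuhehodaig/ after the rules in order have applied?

befheozaik

Rule 1 (intervocalic spirantization): /p/ is a stop between vowels /e/ and /u/, so it spirantizes to the fricative [f]. /d/ is a stop between vowels /o/ and /a/, so it spirantizes to the fricative [z]. /bepuhehodaig/ → befuhehozaig.
Rule 2 (high vowel syncope): /u/ is a high vowel flanked by voiceless consonants /f/ and /h/, so it deletes. /befuhehozaig/ → befhehozaig.
Rule 3 (nasal place assimilation): no segment meets the environment; /befhehozaig/ is unchanged.
Rule 4 (intervocalic h-deletion): /h/ occurs between vowels /e/ and /o/, so it deletes. /befhehozaig/ → befheozaig.
Rule 5 (final devoicing): /g/ is a voiced stop in word-final position, so it devoices to [k]. /befheozaig/ → befheozaik.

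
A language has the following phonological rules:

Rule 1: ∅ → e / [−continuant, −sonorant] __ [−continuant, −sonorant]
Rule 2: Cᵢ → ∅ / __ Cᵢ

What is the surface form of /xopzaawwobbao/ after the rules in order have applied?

xopzaawobebao

Rule 1 (stop-cluster e-epenthesis): /b/ and /b/ form a stop–stop cluster, so [e] is inserted between them. /xopzaawwobbao/ → xopzaawwobebao.
Rule 2 (degemination): /ww/ is a geminate; the first /w/ deletes. /xopzaawwobebao/ → xopzaawobebao.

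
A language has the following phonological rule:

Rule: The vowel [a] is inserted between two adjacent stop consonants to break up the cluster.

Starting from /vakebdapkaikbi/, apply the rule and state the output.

vakebadapakaikabi

/b/ and /d/ form a stop–stop cluster, so [a] is inserted between them.
/p/ and /k/ form a stop–stop cluster, so [a] is inserted between them.
/k/ and /b/ form a stop–stop cluster, so [a] is inserted between them.
Surface form: [vakebadapakaikabi].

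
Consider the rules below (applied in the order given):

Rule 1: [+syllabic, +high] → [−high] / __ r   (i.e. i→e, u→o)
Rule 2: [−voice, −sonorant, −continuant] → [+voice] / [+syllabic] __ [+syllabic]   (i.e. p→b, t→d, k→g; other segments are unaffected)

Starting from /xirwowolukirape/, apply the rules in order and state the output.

Rule 1 (pre-rhotic lowering): /i/ is a high vowel immediately before /r/, so it lowers to [e]. /i/ is a high vowel immediately before /r/, so it lowers to [e]. /xirwowolukirape/ → xerwowolukerape.
Rule 2 (intervocalic voicing): /k/ is a voiceless stop between vowels /u/ and /e/, so it voices to [g]. /p/ is a voiceless stop between vowels /a/ and /e/, so it voices to [b]. /xerwowolukerape/ → xerwowolugerabe.

xerwowolugerabe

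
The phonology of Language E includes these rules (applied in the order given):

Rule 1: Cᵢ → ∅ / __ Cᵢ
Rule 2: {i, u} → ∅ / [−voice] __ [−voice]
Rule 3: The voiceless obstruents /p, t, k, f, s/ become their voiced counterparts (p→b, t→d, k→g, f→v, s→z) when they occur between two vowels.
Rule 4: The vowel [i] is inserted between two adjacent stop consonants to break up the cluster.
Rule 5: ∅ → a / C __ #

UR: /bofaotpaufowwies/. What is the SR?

Rule 1 (degemination): /ww/ is a geminate; the first /w/ deletes. /bofaotpaufowwies/ → bofaotpaufowies.
Rule 2 (high vowel syncope): no segment meets the environment; /bofaotpaufowies/ is unchanged.
Rule 3 (intervocalic voicing): /f/ is a voiceless obstruent between vowels /o/ and /a/, so it voices to [v]. /f/ is a voiceless obstruent between vowels /u/ and /o/, so it voices to [v]. /bofaotpaufowies/ → bovaotpauvowies.
Rule 4 (stop-cluster i-epenthesis): /t/ and /p/ form a stop–stop cluster, so [i] is inserted between them. /bovaotpauvowies/ → bovaotipauvowies.
Rule 5 (final a-epenthesis): the form ends in the consonant /s/, so [a] is inserted word-finally. /bovaotipauvowies/ → bovaotipauvowiesa.

bovaotipauvowiesa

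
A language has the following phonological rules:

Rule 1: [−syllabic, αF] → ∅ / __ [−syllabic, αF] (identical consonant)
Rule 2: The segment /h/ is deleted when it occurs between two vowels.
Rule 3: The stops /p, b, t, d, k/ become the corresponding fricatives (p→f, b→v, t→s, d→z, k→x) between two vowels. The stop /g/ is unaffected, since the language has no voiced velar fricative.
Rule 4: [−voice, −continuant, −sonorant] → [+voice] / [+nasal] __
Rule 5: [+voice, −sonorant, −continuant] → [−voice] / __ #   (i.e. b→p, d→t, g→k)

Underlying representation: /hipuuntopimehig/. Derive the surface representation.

hifuundofimeik

Rule 1 (degemination): no segment meets the environment; /hipuuntopimehig/ is unchanged.
Rule 2 (intervocalic h-deletion): /h/ occurs between vowels /e/ and /i/, so it deletes. /hipuuntopimehig/ → hipuuntopimeig.
Rule 3 (intervocalic spirantization): /p/ is a stop between vowels /i/ and /u/, so it spirantizes to the fricative [f]. /p/ is a stop between vowels /o/ and /i/, so it spirantizes to the fricative [f]. /hipuuntopimeig/ → hifuuntofimeig.
Rule 4 (post-nasal voicing): /t/ is a voiceless stop immediately after the nasal /n/, so it voices to [d]. /hifuuntofimeig/ → hifuundofimeig.
Rule 5 (final devoicing): /g/ is a voiced stop in word-final position, so it devoices to [k]. /hifuundofimeig/ → hifuundofimeik.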